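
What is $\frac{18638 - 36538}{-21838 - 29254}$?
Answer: $\frac{4475}{12773} \approx 0.35035$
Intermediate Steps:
$\frac{18638 - 36538}{-21838 - 29254} = - \frac{17900}{-51092} = \left(-17900\right) \left(- \frac{1}{51092}\right) = \frac{4475}{12773}$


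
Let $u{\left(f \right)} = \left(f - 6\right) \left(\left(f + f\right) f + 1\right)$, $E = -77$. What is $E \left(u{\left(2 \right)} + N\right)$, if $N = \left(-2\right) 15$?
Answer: $5082$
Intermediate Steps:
$u{\left(f \right)} = \left(1 + 2 f^{2}\right) \left(-6 + f\right)$ ($u{\left(f \right)} = \left(-6 + f\right) \left(2 f f + 1\right) = \left(-6 + f\right) \left(2 f^{2} + 1\right) = \left(-6 + f\right) \left(1 + 2 f^{2}\right) = \left(1 + 2 f^{2}\right) \left(-6 + f\right)$)
$N = -30$
$E \left(u{\left(2 \right)} + N\right) = - 77 \left(\left(-6 + 2 - 12 \cdot 2^{2} + 2 \cdot 2^{3}\right) - 30\right) = - 77 \left(\left(-6 + 2 - 48 + 2 \cdot 8\right) - 30\right) = - 77 \left(\left(-6 + 2 - 48 + 16\right) - 30\right) = - 77 \left(-36 - 30\right) = \left(-77\right) \left(-66\right) = 5082$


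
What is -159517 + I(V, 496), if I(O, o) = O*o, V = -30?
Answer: -174397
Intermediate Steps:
-159517 + I(V, 496) = -159517 - 30*496 = -159517 - 14880 = -174397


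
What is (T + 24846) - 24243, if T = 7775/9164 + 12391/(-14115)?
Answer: 77994158581/129349860 ≈ 602.97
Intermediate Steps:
T = -3806999/129349860 (T = 7775*(1/9164) + 12391*(-1/14115) = 7775/9164 - 12391/14115 = -3806999/129349860 ≈ -0.029432)
(T + 24846) - 24243 = (-3806999/129349860 + 24846) - 24243 = 3213822814561/129349860 - 24243 = 77994158581/129349860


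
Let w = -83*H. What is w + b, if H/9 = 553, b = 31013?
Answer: -382078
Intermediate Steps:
H = 4977 (H = 9*553 = 4977)
w = -413091 (w = -83*4977 = -413091)
w + b = -413091 + 31013 = -382078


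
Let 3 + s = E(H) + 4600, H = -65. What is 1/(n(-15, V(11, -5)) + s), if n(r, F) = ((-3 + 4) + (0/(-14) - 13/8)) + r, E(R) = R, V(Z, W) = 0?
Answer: 8/36131 ≈ 0.00022142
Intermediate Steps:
n(r, F) = -5/8 + r (n(r, F) = (1 + (0*(-1/14) - 13*⅛)) + r = (1 + (0 - 13/8)) + r = (1 - 13/8) + r = -5/8 + r)
s = 4532 (s = -3 + (-65 + 4600) = -3 + 4535 = 4532)
1/(n(-15, V(11, -5)) + s) = 1/((-5/8 - 15) + 4532) = 1/(-125/8 + 4532) = 1/(36131/8) = 8/36131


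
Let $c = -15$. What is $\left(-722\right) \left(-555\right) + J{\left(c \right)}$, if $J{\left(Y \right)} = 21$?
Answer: $400731$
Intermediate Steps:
$\left(-722\right) \left(-555\right) + J{\left(c \right)} = \left(-722\right) \left(-555\right) + 21 = 400710 + 21 = 400731$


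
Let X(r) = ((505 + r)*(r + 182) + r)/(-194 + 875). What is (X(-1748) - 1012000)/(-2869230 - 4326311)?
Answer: 687227210/4900163421 ≈ 0.14025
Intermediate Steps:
X(r) = r/681 + (182 + r)*(505 + r)/681 (X(r) = ((505 + r)*(182 + r) + r)/681 = ((182 + r)*(505 + r) + r)*(1/681) = (r + (182 + r)*(505 + r))*(1/681) = r/681 + (182 + r)*(505 + r)/681)
(X(-1748) - 1012000)/(-2869230 - 4326311) = ((91910/681 + (1/681)*(-1748)² + (688/681)*(-1748)) - 1012000)/(-2869230 - 4326311) = ((91910/681 + (1/681)*3055504 - 1202624/681) - 1012000)/(-7195541) = ((91910/681 + 3055504/681 - 1202624/681) - 1012000)*(-1/7195541) = (1944790/681 - 1012000)*(-1/7195541) = -687227210/681*(-1/7195541) = 687227210/4900163421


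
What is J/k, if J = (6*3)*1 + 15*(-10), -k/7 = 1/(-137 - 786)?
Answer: -121836/7 ≈ -17405.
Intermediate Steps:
k = 7/923 (k = -7/(-137 - 786) = -7/(-923) = -7*(-1/923) = 7/923 ≈ 0.0075840)
J = -132 (J = 18*1 - 150 = 18 - 150 = -132)
J/k = -132/7/923 = -132*923/7 = -121836/7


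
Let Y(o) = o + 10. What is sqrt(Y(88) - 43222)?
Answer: 2*I*sqrt(10781) ≈ 207.66*I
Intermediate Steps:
Y(o) = 10 + o
sqrt(Y(88) - 43222) = sqrt((10 + 88) - 43222) = sqrt(98 - 43222) = sqrt(-43124) = 2*I*sqrt(10781)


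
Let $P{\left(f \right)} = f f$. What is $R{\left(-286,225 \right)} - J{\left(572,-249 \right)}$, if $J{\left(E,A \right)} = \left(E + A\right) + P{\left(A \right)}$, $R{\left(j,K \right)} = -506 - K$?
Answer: $-63055$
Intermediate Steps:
$P{\left(f \right)} = f^{2}$
$J{\left(E,A \right)} = A + E + A^{2}$ ($J{\left(E,A \right)} = \left(E + A\right) + A^{2} = \left(A + E\right) + A^{2} = A + E + A^{2}$)
$R{\left(-286,225 \right)} - J{\left(572,-249 \right)} = \left(-506 - 225\right) - \left(-249 + 572 + \left(-249\right)^{2}\right) = \left(-506 - 225\right) - \left(-249 + 572 + 62001\right) = -731 - 62324 = -63055$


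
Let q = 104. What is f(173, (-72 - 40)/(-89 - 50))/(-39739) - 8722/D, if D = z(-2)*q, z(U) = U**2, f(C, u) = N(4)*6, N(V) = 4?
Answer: -173306771/8265712 ≈ -20.967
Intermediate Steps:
f(C, u) = 24 (f(C, u) = 4*6 = 24)
D = 416 (D = (-2)**2*104 = 4*104 = 416)
f(173, (-72 - 40)/(-89 - 50))/(-39739) - 8722/D = 24/(-39739) - 8722/416 = 24*(-1/39739) - 8722*1/416 = -24/39739 - 4361/208 = -173306771/8265712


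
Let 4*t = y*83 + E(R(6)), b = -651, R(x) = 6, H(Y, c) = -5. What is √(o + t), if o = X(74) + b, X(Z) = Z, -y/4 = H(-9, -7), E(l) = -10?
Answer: I*√658/2 ≈ 12.826*I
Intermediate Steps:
y = 20 (y = -4*(-5) = 20)
t = 825/2 (t = (20*83 - 10)/4 = (1660 - 10)/4 = (¼)*1650 = 825/2 ≈ 412.50)
o = -577 (o = 74 - 651 = -577)
√(o + t) = √(-577 + 825/2) = √(-329/2) = I*√658/2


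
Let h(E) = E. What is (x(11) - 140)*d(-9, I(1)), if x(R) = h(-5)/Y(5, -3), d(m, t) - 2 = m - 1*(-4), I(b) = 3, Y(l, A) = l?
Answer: 423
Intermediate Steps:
d(m, t) = 6 + m (d(m, t) = 2 + (m - 1*(-4)) = 2 + (m + 4) = 2 + (4 + m) = 6 + m)
x(R) = -1 (x(R) = -5/5 = -5*⅕ = -1)
(x(11) - 140)*d(-9, I(1)) = (-1 - 140)*(6 - 9) = -141*(-3) = 423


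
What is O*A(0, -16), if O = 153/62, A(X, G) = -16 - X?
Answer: -1224/31 ≈ -39.484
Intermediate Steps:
O = 153/62 (O = 153*(1/62) = 153/62 ≈ 2.4677)
O*A(0, -16) = 153*(-16 - 1*0)/62 = 153*(-16 + 0)/62 = (153/62)*(-16) = -1224/31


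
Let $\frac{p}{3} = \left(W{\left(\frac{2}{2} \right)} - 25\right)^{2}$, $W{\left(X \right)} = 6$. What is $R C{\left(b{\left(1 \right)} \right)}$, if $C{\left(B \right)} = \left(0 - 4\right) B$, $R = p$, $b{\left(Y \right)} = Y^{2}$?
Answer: $-4332$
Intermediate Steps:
$p = 1083$ ($p = 3 \left(6 - 25\right)^{2} = 3 \left(-19\right)^{2} = 3 \cdot 361 = 1083$)
$R = 1083$
$C{\left(B \right)} = - 4 B$
$R C{\left(b{\left(1 \right)} \right)} = 1083 \left(- 4 \cdot 1^{2}\right) = 1083 \left(\left(-4\right) 1\right) = 1083 \left(-4\right) = -4332$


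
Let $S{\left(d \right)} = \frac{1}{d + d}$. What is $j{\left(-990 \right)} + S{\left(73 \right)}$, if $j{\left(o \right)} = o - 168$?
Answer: $- \frac{169067}{146} \approx -1158.0$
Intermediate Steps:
$j{\left(o \right)} = -168 + o$ ($j{\left(o \right)} = o - 168 = -168 + o$)
$S{\left(d \right)} = \frac{1}{2 d}$
$j{\left(-990 \right)} + S{\left(73 \right)} = \left(-168 - 990\right) + \frac{1}{2 \cdot 73} = -1158 + \frac{1}{2} \cdot \frac{1}{73} = -1158 + \frac{1}{146} = - \frac{169067}{146}$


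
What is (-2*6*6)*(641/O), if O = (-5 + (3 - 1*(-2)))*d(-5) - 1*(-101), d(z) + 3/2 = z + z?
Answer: -46152/101 ≈ -456.95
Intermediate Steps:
d(z) = -3/2 + 2*z (d(z) = -3/2 + (z + z) = -3/2 + 2*z)
O = 101 (O = (-5 + (3 - 1*(-2)))*(-3/2 + 2*(-5)) - 1*(-101) = (-5 + (3 + 2))*(-3/2 - 10) + 101 = (-5 + 5)*(-23/2) + 101 = 0*(-23/2) + 101 = 0 + 101 = 101)
(-2*6*6)*(641/O) = (-2*6*6)*(641/101) = (-12*6)*(641*(1/101)) = -72*641/101 = -46152/101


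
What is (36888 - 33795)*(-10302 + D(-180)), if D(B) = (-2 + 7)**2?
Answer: -31786761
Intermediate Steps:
D(B) = 25 (D(B) = 5**2 = 25)
(36888 - 33795)*(-10302 + D(-180)) = (36888 - 33795)*(-10302 + 25) = 3093*(-10277) = -31786761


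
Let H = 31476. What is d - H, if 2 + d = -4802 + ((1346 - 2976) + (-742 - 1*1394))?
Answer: -40046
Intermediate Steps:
d = -8570 (d = -2 + (-4802 + ((1346 - 2976) + (-742 - 1*1394))) = -2 + (-4802 + (-1630 + (-742 - 1394))) = -2 + (-4802 + (-1630 - 2136)) = -2 + (-4802 - 3766) = -2 - 8568 = -8570)
d - H = -8570 - 1*31476 = -8570 - 31476 = -40046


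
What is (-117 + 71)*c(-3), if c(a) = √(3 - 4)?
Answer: -46*I ≈ -46.0*I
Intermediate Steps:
c(a) = I (c(a) = √(-1) = I)
(-117 + 71)*c(-3) = (-117 + 71)*I = -46*I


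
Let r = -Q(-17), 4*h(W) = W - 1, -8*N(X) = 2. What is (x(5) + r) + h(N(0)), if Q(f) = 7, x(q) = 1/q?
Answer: -569/80 ≈ -7.1125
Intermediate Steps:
N(X) = -¼ (N(X) = -⅛*2 = -¼)
h(W) = -¼ + W/4 (h(W) = (W - 1)/4 = (-1 + W)/4 = -¼ + W/4)
r = -7 (r = -1*7 = -7)
(x(5) + r) + h(N(0)) = (1/5 - 7) + (-¼ + (¼)*(-¼)) = (⅕ - 7) + (-¼ - 1/16) = -34/5 - 5/16 = -569/80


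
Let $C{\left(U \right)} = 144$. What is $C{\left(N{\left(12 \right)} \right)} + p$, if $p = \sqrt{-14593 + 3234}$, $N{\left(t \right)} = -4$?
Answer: $144 + i \sqrt{11359} \approx 144.0 + 106.58 i$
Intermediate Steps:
$p = i \sqrt{11359}$ ($p = \sqrt{-11359} = i \sqrt{11359} \approx 106.58 i$)
$C{\left(N{\left(12 \right)} \right)} + p = 144 + i \sqrt{11359}$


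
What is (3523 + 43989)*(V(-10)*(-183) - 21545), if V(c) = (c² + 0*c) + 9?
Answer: -1971367904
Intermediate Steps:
V(c) = 9 + c² (V(c) = (c² + 0) + 9 = c² + 9 = 9 + c²)
(3523 + 43989)*(V(-10)*(-183) - 21545) = (3523 + 43989)*((9 + (-10)²)*(-183) - 21545) = 47512*((9 + 100)*(-183) - 21545) = 47512*(109*(-183) - 21545) = 47512*(-19947 - 21545) = 47512*(-41492) = -1971367904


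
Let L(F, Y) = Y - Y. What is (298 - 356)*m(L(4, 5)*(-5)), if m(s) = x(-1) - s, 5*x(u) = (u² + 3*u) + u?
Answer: 174/5 ≈ 34.800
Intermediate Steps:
L(F, Y) = 0
x(u) = u²/5 + 4*u/5 (x(u) = ((u² + 3*u) + u)/5 = (u² + 4*u)/5 = u²/5 + 4*u/5)
m(s) = -⅗ - s (m(s) = (⅕)*(-1)*(4 - 1) - s = (⅕)*(-1)*3 - s = -⅗ - s)
(298 - 356)*m(L(4, 5)*(-5)) = (298 - 356)*(-⅗ - 0*(-5)) = -58*(-⅗ - 1*0) = -58*(-⅗ + 0) = -58*(-⅗) = 174/5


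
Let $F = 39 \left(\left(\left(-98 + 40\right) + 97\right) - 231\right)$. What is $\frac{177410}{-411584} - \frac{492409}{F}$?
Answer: $\frac{3145925309}{48155328} \approx 65.329$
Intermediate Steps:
$F = -7488$ ($F = 39 \left(\left(-58 + 97\right) - 231\right) = 39 \left(39 - 231\right) = 39 \left(-192\right) = -7488$)
$\frac{177410}{-411584} - \frac{492409}{F} = \frac{177410}{-411584} - \frac{492409}{-7488} = 177410 \left(- \frac{1}{411584}\right) - - \frac{492409}{7488} = - \frac{88705}{205792} + \frac{492409}{7488} = \frac{3145925309}{48155328}$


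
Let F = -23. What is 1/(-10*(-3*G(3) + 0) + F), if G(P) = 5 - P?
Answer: 1/37 ≈ 0.027027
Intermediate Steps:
1/(-10*(-3*G(3) + 0) + F) = 1/(-10*(-3*(5 - 1*3) + 0) - 23) = 1/(-10*(-3*(5 - 3) + 0) - 23) = 1/(-10*(-3*2 + 0) - 23) = 1/(-10*(-6 + 0) - 23) = 1/(-10*(-6) - 23) = 1/(60 - 23) = 1/37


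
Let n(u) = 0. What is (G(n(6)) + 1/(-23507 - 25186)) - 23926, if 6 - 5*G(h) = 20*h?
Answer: -5824851437/243465 ≈ -23925.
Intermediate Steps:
G(h) = 6/5 - 4*h
(G(n(6)) + 1/(-23507 - 25186)) - 23926 = ((6/5 - 4*0) + 1/(-23507 - 25186)) - 23926 = ((6/5 + 0) + 1/(-48693)) - 23926 = (6/5 - 1/48693) - 23926 = 292153/243465 - 23926 = -5824851437/243465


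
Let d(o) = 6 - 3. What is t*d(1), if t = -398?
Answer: -1194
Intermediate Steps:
d(o) = 3
t*d(1) = -398*3 = -1194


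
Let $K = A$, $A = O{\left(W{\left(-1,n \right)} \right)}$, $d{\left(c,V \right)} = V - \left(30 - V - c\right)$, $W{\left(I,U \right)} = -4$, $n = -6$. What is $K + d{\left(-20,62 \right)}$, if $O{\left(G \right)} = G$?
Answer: $70$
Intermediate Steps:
$d{\left(c,V \right)} = -30 + c + 2 V$ ($d{\left(c,V \right)} = V - \left(30 - V - c\right) = V + \left(-30 + V + c\right) = -30 + c + 2 V$)
$A = -4$
$K = -4$
$K + d{\left(-20,62 \right)} = -4 - -74 = -4 + 74 = 70$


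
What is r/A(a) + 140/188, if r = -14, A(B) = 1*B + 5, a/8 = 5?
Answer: 917/2115 ≈ 0.43357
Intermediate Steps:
a = 40 (a = 8*5 = 40)
A(B) = 5 + B (A(B) = B + 5 = 5 + B)
r/A(a) + 140/188 = -14/(5 + 40) + 140/188 = -14/45 + 140*(1/188) = -14*1/45 + 35/47 = -14/45 + 35/47 = 917/2115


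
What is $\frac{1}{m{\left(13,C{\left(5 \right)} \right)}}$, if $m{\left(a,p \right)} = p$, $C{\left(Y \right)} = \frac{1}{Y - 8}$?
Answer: $-3$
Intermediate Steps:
$C{\left(Y \right)} = \frac{1}{-8 + Y}$
$\frac{1}{m{\left(13,C{\left(5 \right)} \right)}} = \frac{1}{\frac{1}{-8 + 5}} = \frac{1}{\frac{1}{-3}} = \frac{1}{- \frac{1}{3}} = -3$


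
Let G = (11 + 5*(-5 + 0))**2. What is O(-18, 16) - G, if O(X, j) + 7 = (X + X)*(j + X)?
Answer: -131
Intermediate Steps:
O(X, j) = -7 + 2*X*(X + j) (O(X, j) = -7 + (X + X)*(j + X) = -7 + (2*X)*(X + j) = -7 + 2*X*(X + j))
G = 196 (G = (11 + 5*(-5))**2 = (11 - 25)**2 = (-14)**2 = 196)
O(-18, 16) - G = (-7 + 2*(-18)**2 + 2*(-18)*16) - 1*196 = (-7 + 2*324 - 576) - 196 = (-7 + 648 - 576) - 196 = 65 - 196 = -131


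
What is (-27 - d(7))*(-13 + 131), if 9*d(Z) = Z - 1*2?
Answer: -29264/9 ≈ -3251.6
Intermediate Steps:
d(Z) = -2/9 + Z/9 (d(Z) = (Z - 1*2)/9 = (Z - 2)/9 = (-2 + Z)/9 = -2/9 + Z/9)
(-27 - d(7))*(-13 + 131) = (-27 - (-2/9 + (1/9)*7))*(-13 + 131) = (-27 - (-2/9 + 7/9))*118 = (-27 - 1*5/9)*118 = (-27 - 5/9)*118 = -248/9*118 = -29264/9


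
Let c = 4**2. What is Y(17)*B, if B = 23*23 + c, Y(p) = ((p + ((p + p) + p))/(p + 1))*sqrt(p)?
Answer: 18530*sqrt(17)/9 ≈ 8489.0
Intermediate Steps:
c = 16
Y(p) = 4*p**(3/2)/(1 + p) (Y(p) = ((p + (2*p + p))/(1 + p))*sqrt(p) = ((p + 3*p)/(1 + p))*sqrt(p) = ((4*p)/(1 + p))*sqrt(p) = (4*p/(1 + p))*sqrt(p) = 4*p**(3/2)/(1 + p))
B = 545 (B = 23*23 + 16 = 529 + 16 = 545)
Y(17)*B = (4*17**(3/2)/(1 + 17))*545 = (4*(17*sqrt(17))/18)*545 = (4*(17*sqrt(17))*(1/18))*545 = (34*sqrt(17)/9)*545 = 18530*sqrt(17)/9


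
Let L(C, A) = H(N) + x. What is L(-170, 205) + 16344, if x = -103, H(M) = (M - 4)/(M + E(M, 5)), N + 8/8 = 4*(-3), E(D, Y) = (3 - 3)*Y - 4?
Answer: 16242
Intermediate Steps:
E(D, Y) = -4 (E(D, Y) = 0*Y - 4 = 0 - 4 = -4)
N = -13 (N = -1 + 4*(-3) = -1 - 12 = -13)
H(M) = 1 (H(M) = (M - 4)/(M - 4) = (-4 + M)/(-4 + M) = 1)
L(C, A) = -102 (L(C, A) = 1 - 103 = -102)
L(-170, 205) + 16344 = -102 + 16344 = 16242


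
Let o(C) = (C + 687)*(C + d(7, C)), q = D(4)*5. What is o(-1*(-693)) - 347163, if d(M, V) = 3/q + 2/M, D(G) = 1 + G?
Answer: 21340791/35 ≈ 6.0974e+5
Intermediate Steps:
q = 25 (q = (1 + 4)*5 = 5*5 = 25)
d(M, V) = 3/25 + 2/M
o(C) = (687 + C)*(71/175 + C) (o(C) = (C + 687)*(C + (3/25 + 2/7)) = (687 + C)*(C + (3/25 + 2*(1/7))) = (687 + C)*(C + (3/25 + 2/7)) = (687 + C)*(C + 71/175) = (687 + C)*(71/175 + C))
o(-1*(-693)) - 347163 = (48777/175 + (-1*(-693))**2 + 120296*(-1*(-693))/175) - 347163 = (48777/175 + 693**2 + (120296/175)*693) - 347163 = (48777/175 + 480249 + 11909304/25) - 347163 = 33491496/35 - 347163 = 21340791/35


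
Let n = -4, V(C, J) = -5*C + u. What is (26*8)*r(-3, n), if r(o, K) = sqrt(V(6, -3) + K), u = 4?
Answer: 208*I*sqrt(30) ≈ 1139.3*I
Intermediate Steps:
V(C, J) = 4 - 5*C (V(C, J) = -5*C + 4 = 4 - 5*C)
r(o, K) = sqrt(-26 + K) (r(o, K) = sqrt((4 - 5*6) + K) = sqrt((4 - 30) + K) = sqrt(-26 + K))
(26*8)*r(-3, n) = (26*8)*sqrt(-26 - 4) = 208*sqrt(-30) = 208*(I*sqrt(30)) = 208*I*sqrt(30)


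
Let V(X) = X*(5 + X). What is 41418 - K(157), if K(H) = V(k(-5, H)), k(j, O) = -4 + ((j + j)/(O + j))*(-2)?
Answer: 59813913/1444 ≈ 41422.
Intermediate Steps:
k(j, O) = -4 - 4*j/(O + j) (k(j, O) = -4 + ((2*j)/(O + j))*(-2) = -4 + (2*j/(O + j))*(-2) = -4 - 4*j/(O + j))
K(H) = 4*(5 + 4*(10 - H)/(-5 + H))*(10 - H)/(-5 + H) (K(H) = (4*(-H - 2*(-5))/(H - 5))*(5 + 4*(-H - 2*(-5))/(H - 5)) = (4*(-H + 10)/(-5 + H))*(5 + 4*(-H + 10)/(-5 + H)) = (4*(10 - H)/(-5 + H))*(5 + 4*(10 - H)/(-5 + H)) = 4*(5 + 4*(10 - H)/(-5 + H))*(10 - H)/(-5 + H))
41418 - K(157) = 41418 - 4*(-15 - 1*157)*(-10 + 157)/(-5 + 157)**2 = 41418 - 4*(-15 - 157)*147/152**2 = 41418 - 4*(-172)*147/23104 = 41418 - 1*(-6321/1444) = 41418 + 6321/1444 = 59813913/1444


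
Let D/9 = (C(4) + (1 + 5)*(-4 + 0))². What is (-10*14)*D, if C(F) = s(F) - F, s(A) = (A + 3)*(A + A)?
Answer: -987840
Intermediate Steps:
s(A) = 2*A*(3 + A) (s(A) = (3 + A)*(2*A) = 2*A*(3 + A))
C(F) = -F + 2*F*(3 + F) (C(F) = 2*F*(3 + F) - F = -F + 2*F*(3 + F))
D = 7056 (D = 9*(4*(5 + 2*4) + (1 + 5)*(-4 + 0))² = 9*(4*(5 + 8) + 6*(-4))² = 9*(4*13 - 24)² = 9*(52 - 24)² = 9*28² = 9*784 = 7056)
(-10*14)*D = -10*14*7056 = -140*7056 = -987840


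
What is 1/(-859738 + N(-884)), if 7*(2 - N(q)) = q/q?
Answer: -7/6018153 ≈ -1.1631e-6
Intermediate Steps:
N(q) = 13/7 (N(q) = 2 - q/(7*q) = 2 - 1/7*1 = 2 - 1/7 = 13/7)
1/(-859738 + N(-884)) = 1/(-859738 + 13/7) = 1/(-6018153/7) = -7/6018153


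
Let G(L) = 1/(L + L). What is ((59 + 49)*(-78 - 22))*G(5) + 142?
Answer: -938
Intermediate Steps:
G(L) = 1/(2*L)
((59 + 49)*(-78 - 22))*G(5) + 142 = ((59 + 49)*(-78 - 22))*((½)/5) + 142 = (108*(-100))*((½)*(⅕)) + 142 = -10800*⅒ + 142 = -1080 + 142 = -938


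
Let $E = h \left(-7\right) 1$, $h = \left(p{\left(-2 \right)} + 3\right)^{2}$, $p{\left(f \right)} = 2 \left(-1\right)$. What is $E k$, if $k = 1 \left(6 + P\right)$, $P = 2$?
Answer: $-56$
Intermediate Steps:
$p{\left(f \right)} = -2$
$k = 8$ ($k = 1 \left(6 + 2\right) = 1 \cdot 8 = 8$)
$h = 1$ ($h = \left(-2 + 3\right)^{2} = 1^{2} = 1$)
$E = -7$ ($E = 1 \left(-7\right) 1 = \left(-7\right) 1 = -7$)
$E k = \left(-7\right) 8 = -56$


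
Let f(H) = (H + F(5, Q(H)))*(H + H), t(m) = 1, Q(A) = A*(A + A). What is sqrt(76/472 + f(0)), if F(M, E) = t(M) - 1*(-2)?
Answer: sqrt(2242)/118 ≈ 0.40127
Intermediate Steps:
Q(A) = 2*A**2 (Q(A) = A*(2*A) = 2*A**2)
F(M, E) = 3 (F(M, E) = 1 - 1*(-2) = 1 + 2 = 3)
f(H) = 2*H*(3 + H) (f(H) = (H + 3)*(H + H) = (3 + H)*(2*H) = 2*H*(3 + H))
sqrt(76/472 + f(0)) = sqrt(76/472 + 2*0*(3 + 0)) = sqrt(76*(1/472) + 2*0*3) = sqrt(19/118 + 0) = sqrt(19/118) = sqrt(2242)/118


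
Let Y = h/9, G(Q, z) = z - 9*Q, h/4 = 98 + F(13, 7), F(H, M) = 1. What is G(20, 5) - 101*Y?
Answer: -4619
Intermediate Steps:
h = 396 (h = 4*(98 + 1) = 4*99 = 396)
G(Q, z) = z - 9*Q
Y = 44 (Y = 396/9 = 396*(⅑) = 44)
G(20, 5) - 101*Y = (5 - 9*20) - 101*44 = (5 - 180) - 4444 = -175 - 4444 = -4619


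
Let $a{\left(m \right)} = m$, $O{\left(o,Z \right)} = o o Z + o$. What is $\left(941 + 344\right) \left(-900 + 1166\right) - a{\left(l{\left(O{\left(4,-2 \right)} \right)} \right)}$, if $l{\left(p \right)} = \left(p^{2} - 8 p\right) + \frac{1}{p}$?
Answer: $\frac{9542457}{28} \approx 3.408 \cdot 10^{5}$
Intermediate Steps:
$O{\left(o,Z \right)} = o + Z o^{2}$ ($O{\left(o,Z \right)} = o^{2} Z + o = Z o^{2} + o = o + Z o^{2}$)
$l{\left(p \right)} = \frac{1}{p} + p^{2} - 8 p$
$\left(941 + 344\right) \left(-900 + 1166\right) - a{\left(l{\left(O{\left(4,-2 \right)} \right)} \right)} = \left(941 + 344\right) \left(-900 + 1166\right) - \frac{1 + \left(4 \left(1 - 8\right)\right)^{2} \left(-8 + 4 \left(1 - 8\right)\right)}{4 \left(1 - 8\right)} = 1285 \cdot 266 - \frac{1 + \left(4 \left(1 - 8\right)\right)^{2} \left(-8 + 4 \left(1 - 8\right)\right)}{4 \left(1 - 8\right)} = 341810 - \frac{1 + \left(4 \left(-7\right)\right)^{2} \left(-8 + 4 \left(-7\right)\right)}{4 \left(-7\right)} = 341810 - \frac{1 + \left(-28\right)^{2} \left(-8 - 28\right)}{-28} = 341810 - - \frac{1 + 784 \left(-36\right)}{28} = 341810 - - \frac{1 - 28224}{28} = 341810 - \left(- \frac{1}{28}\right) \left(-28223\right) = 341810 - \frac{28223}{28} = \frac{9542457}{28}$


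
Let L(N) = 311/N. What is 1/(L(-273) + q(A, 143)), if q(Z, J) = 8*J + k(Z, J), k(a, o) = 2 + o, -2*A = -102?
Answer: 273/351586 ≈ 0.00077648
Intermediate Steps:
A = 51 (A = -1/2*(-102) = 51)
q(Z, J) = 2 + 9*J (q(Z, J) = 8*J + (2 + J) = 2 + 9*J)
1/(L(-273) + q(A, 143)) = 1/(311/(-273) + (2 + 9*143)) = 1/(311*(-1/273) + (2 + 1287)) = 1/(-311/273 + 1289) = 1/(351586/273) = 273/351586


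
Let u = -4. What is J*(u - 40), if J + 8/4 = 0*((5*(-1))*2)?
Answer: 88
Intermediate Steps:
J = -2 (J = -2 + 0*((5*(-1))*2) = -2 + 0*(-5*2) = -2 + 0*(-10) = -2 + 0 = -2)
J*(u - 40) = -2*(-4 - 40) = -2*(-44) = 88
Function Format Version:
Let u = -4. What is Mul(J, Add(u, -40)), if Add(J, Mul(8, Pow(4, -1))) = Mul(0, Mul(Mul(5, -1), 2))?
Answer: 88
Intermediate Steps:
J = -2 (J = Add(-2, Mul(0, Mul(Mul(5, -1), 2))) = Add(-2, Mul(0, Mul(-5, 2))) = Add(-2, Mul(0, -10)) = Add(-2, 0) = -2)
Mul(J, Add(u, -40)) = Mul(-2, Add(-4, -40)) = Mul(-2, -44) = 88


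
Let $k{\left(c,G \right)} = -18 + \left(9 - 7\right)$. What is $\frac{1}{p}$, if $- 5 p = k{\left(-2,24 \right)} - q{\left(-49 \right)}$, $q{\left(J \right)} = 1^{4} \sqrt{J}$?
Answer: $\frac{16}{61} - \frac{7 i}{61} \approx 0.2623 - 0.11475 i$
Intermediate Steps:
$q{\left(J \right)} = \sqrt{J}$ ($q{\left(J \right)} = 1 \sqrt{J} = \sqrt{J}$)
$k{\left(c,G \right)} = -16$ ($k{\left(c,G \right)} = -18 + 2 = -16$)
$p = \frac{16}{5} + \frac{7 i}{5}$ ($p = - \frac{-16 - \sqrt{-49}}{5} = - \frac{-16 - 7 i}{5} = \frac{16}{5} + \frac{7 i}{5} \approx 3.2 + 1.4 i$)
$\frac{1}{p} = \frac{1}{\frac{16}{5} + \frac{7 i}{5}} = \frac{5 \left(\frac{16}{5} - \frac{7 i}{5}\right)}{61}$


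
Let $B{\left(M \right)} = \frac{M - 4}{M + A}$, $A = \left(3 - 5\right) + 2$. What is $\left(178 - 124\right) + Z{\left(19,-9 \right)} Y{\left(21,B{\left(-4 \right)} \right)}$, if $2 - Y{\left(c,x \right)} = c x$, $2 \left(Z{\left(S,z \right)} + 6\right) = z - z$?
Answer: $294$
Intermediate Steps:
$A = 0$ ($A = -2 + 2 = 0$)
$B{\left(M \right)} = \frac{-4 + M}{M}$ ($B{\left(M \right)} = \frac{M - 4}{M + 0} = \frac{-4 + M}{M}$)
$Z{\left(S,z \right)} = -6$ ($Z{\left(S,z \right)} = -6 + \frac{z - z}{2} = -6 + \frac{1}{2} \cdot 0 = -6 + 0 = -6$)
$Y{\left(c,x \right)} = 2 - c x$
$\left(178 - 124\right) + Z{\left(19,-9 \right)} Y{\left(21,B{\left(-4 \right)} \right)} = \left(178 - 124\right) - 6 \left(2 - 21 \frac{-4 - 4}{-4}\right) = \left(178 - 124\right) - 6 \left(2 - 21 \left(\left(- \frac{1}{4}\right) \left(-8\right)\right)\right) = 54 - 6 \left(2 - 21 \cdot 2\right) = 54 - 6 \left(2 - 42\right) = 54 - -240 = 54 + 240 = 294$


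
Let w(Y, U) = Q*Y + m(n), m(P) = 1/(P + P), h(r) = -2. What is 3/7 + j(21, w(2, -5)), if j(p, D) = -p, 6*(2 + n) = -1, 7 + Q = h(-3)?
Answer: -144/7 ≈ -20.571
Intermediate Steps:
Q = -9 (Q = -7 - 2 = -9)
n = -13/6 (n = -2 + (1/6)*(-1) = -2 - 1/6 = -13/6 ≈ -2.1667)
m(P) = 1/(2*P)
w(Y, U) = -3/13 - 9*Y (w(Y, U) = -9*Y + 1/(2*(-13/6)) = -9*Y + (1/2)*(-6/13) = -9*Y - 3/13 = -3/13 - 9*Y)
3/7 + j(21, w(2, -5)) = 3/7 - 1*21 = 3*(1/7) - 21 = 3/7 - 21 = -144/7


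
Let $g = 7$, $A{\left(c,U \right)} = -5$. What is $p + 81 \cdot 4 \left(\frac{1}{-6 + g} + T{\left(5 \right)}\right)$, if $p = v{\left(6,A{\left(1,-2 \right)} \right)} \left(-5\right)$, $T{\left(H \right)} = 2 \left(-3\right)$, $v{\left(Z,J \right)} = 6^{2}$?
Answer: $-1800$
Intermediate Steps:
$v{\left(Z,J \right)} = 36$
$T{\left(H \right)} = -6$
$p = -180$ ($p = 36 \left(-5\right) = -180$)
$p + 81 \cdot 4 \left(\frac{1}{-6 + g} + T{\left(5 \right)}\right) = -180 + 81 \cdot 4 \left(\frac{1}{-6 + 7} - 6\right) = -180 + 81 \cdot 4 \left(1^{-1} - 6\right) = -180 + 81 \cdot 4 \left(1 - 6\right) = -180 + 81 \cdot 4 \left(-5\right) = -180 + 81 \left(-20\right) = -180 - 1620 = -1800$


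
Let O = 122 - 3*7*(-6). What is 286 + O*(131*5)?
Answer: 162726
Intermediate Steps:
O = 248 (O = 122 - 21*(-6) = 122 + 126 = 248)
286 + O*(131*5) = 286 + 248*(131*5) = 286 + 248*655 = 286 + 162440 = 162726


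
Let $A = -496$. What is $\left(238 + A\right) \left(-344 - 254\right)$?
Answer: $154284$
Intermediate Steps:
$\left(238 + A\right) \left(-344 - 254\right) = \left(238 - 496\right) \left(-344 - 254\right) = \left(-258\right) \left(-598\right) = 154284$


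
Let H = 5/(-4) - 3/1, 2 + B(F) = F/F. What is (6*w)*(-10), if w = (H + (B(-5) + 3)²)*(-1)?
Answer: -15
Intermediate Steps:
B(F) = -1 (B(F) = -2 + F/F = -2 + 1 = -1)
H = -17/4 (H = 5*(-¼) - 3*1 = -5/4 - 3 = -17/4 ≈ -4.2500)
w = ¼ (w = (-17/4 + (-1 + 3)²)*(-1) = (-17/4 + 2²)*(-1) = (-17/4 + 4)*(-1) = -¼*(-1) = ¼ ≈ 0.25000)
(6*w)*(-10) = (6*(¼))*(-10) = (3/2)*(-10) = -15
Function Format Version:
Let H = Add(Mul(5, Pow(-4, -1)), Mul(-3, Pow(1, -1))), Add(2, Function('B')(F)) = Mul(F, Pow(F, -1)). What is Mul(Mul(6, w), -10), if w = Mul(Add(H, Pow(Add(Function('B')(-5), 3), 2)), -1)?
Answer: -15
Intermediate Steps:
Function('B')(F) = -1 (Function('B')(F) = Add(-2, Mul(F, Pow(F, -1))) = Add(-2, 1) = -1)
H = Rational(-17, 4) (H = Add(Mul(5, Rational(-1, 4)), Mul(-3, 1)) = Add(Rational(-5, 4), -3) = Rational(-17, 4) ≈ -4.2500)
w = Rational(1, 4) (w = Mul(Add(Rational(-17, 4), Pow(Add(-1, 3), 2)), -1) = Mul(Add(Rational(-17, 4), Pow(2, 2)), -1) = Mul(Add(Rational(-17, 4), 4), -1) = Mul(Rational(-1, 4), -1) = Rational(1, 4) ≈ 0.25000)
Mul(Mul(6, w), -10) = Mul(Mul(6, Rational(1, 4)), -10) = Mul(Rational(3, 2), -10) = -15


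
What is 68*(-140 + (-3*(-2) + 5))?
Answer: -8772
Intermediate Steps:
68*(-140 + (-3*(-2) + 5)) = 68*(-140 + (6 + 5)) = 68*(-140 + 11) = 68*(-129) = -8772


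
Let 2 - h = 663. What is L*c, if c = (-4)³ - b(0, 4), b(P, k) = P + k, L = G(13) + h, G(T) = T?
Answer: 44064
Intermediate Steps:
h = -661 (h = 2 - 1*663 = 2 - 663 = -661)
L = -648 (L = 13 - 661 = -648)
c = -68 (c = (-4)³ - (0 + 4) = -64 - 1*4 = -64 - 4 = -68)
L*c = -648*(-68) = 44064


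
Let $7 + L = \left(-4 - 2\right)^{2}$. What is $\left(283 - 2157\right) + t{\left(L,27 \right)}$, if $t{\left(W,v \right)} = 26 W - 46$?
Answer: $-1166$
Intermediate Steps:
$L = 29$ ($L = -7 + \left(-4 - 2\right)^{2} = -7 + \left(-6\right)^{2} = -7 + 36 = 29$)
$t{\left(W,v \right)} = -46 + 26 W$
$\left(283 - 2157\right) + t{\left(L,27 \right)} = \left(283 - 2157\right) + \left(-46 + 26 \cdot 29\right) = \left(283 - 2157\right) + \left(-46 + 754\right) = -1874 + 708 = -1166$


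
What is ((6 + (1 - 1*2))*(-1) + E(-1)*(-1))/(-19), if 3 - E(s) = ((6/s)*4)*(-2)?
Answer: -40/19 ≈ -2.1053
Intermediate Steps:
E(s) = 3 + 48/s (E(s) = 3 - (6/s)*4*(-2) = 3 - 24/s*(-2) = 3 - (-48)/s = 3 + 48/s)
((6 + (1 - 1*2))*(-1) + E(-1)*(-1))/(-19) = ((6 + (1 - 1*2))*(-1) + (3 + 48/(-1))*(-1))/(-19) = -((6 + (1 - 2))*(-1) + (3 + 48*(-1))*(-1))/19 = -((6 - 1)*(-1) + (3 - 48)*(-1))/19 = -(5*(-1) - 45*(-1))/19 = -(-5 + 45)/19 = -1/19*40 = -40/19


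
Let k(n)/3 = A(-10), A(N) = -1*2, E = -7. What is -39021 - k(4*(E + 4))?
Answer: -39015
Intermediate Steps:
A(N) = -2
k(n) = -6 (k(n) = 3*(-2) = -6)
-39021 - k(4*(E + 4)) = -39021 - 1*(-6) = -39021 + 6 = -39015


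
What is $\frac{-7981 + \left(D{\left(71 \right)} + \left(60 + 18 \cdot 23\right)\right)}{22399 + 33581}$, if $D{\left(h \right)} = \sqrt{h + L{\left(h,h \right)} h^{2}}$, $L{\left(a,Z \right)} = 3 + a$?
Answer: $- \frac{7507}{55980} + \frac{\sqrt{373105}}{55980} \approx -0.12319$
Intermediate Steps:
$D{\left(h \right)} = \sqrt{h + h^{2} \left(3 + h\right)}$ ($D{\left(h \right)} = \sqrt{h + \left(3 + h\right) h^{2}} = \sqrt{h + h^{2} \left(3 + h\right)}$)
$\frac{-7981 + \left(D{\left(71 \right)} + \left(60 + 18 \cdot 23\right)\right)}{22399 + 33581} = \frac{-7981 + \left(\sqrt{71 \left(1 + 71 \left(3 + 71\right)\right)} + \left(60 + 18 \cdot 23\right)\right)}{22399 + 33581} = \frac{-7981 + \left(\sqrt{71 \left(1 + 71 \cdot 74\right)} + \left(60 + 414\right)\right)}{55980} = \left(-7981 + \left(\sqrt{71 \left(1 + 5254\right)} + 474\right)\right) \frac{1}{55980} = \left(-7981 + \left(\sqrt{71 \cdot 5255} + 474\right)\right) \frac{1}{55980} = \left(-7981 + \left(\sqrt{373105} + 474\right)\right) \frac{1}{55980} = \left(-7981 + \left(474 + \sqrt{373105}\right)\right) \frac{1}{55980} = \left(-7507 + \sqrt{373105}\right) \frac{1}{55980} = - \frac{7507}{55980} + \frac{\sqrt{373105}}{55980}$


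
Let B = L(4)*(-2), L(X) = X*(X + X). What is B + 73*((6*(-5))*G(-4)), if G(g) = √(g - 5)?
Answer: -64 - 6570*I ≈ -64.0 - 6570.0*I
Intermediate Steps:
L(X) = 2*X² (L(X) = X*(2*X) = 2*X²)
G(g) = √(-5 + g)
B = -64 (B = (2*4²)*(-2) = (2*16)*(-2) = 32*(-2) = -64)
B + 73*((6*(-5))*G(-4)) = -64 + 73*((6*(-5))*√(-5 - 4)) = -64 + 73*(-90*I) = -64 - 6570*I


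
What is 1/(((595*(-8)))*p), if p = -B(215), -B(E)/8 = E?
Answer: -1/8187200 ≈ -1.2214e-7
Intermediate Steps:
B(E) = -8*E
p = 1720 (p = -(-8)*215 = -1*(-1720) = 1720)
1/(((595*(-8)))*p) = 1/((595*(-8))*1720) = (1/1720)/(-4760) = -1/4760*1/1720 = -1/8187200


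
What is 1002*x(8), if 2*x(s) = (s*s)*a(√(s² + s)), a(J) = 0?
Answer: 0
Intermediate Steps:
x(s) = 0 (x(s) = ((s*s)*0)/2 = (s²*0)/2 = (½)*0 = 0)
1002*x(8) = 1002*0 = 0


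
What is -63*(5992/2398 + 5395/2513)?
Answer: -125977977/430441 ≈ -292.67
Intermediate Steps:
-63*(5992/2398 + 5395/2513) = -63*(5992*(1/2398) + 5395*(1/2513)) = -63*(2996/1199 + 5395/2513) = -63*13997553/3013087 = -125977977/430441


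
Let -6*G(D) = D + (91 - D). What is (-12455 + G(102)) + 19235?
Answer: 40589/6 ≈ 6764.8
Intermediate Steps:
G(D) = -91/6 (G(D) = -(D + (91 - D))/6 = -⅙*91 = -91/6)
(-12455 + G(102)) + 19235 = (-12455 - 91/6) + 19235 = -74821/6 + 19235 = 40589/6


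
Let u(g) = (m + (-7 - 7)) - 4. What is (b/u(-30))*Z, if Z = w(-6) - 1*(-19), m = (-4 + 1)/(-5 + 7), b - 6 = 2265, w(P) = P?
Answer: -1514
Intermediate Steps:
b = 2271 (b = 6 + 2265 = 2271)
m = -3/2 ≈ -1.5000
u(g) = -39/2 (u(g) = (-3/2 + (-7 - 7)) - 4 = (-3/2 - 14) - 4 = -31/2 - 4 = -39/2)
Z = 13 (Z = -6 - 1*(-19) = -6 + 19 = 13)
(b/u(-30))*Z = (2271/(-39/2))*13 = (2271*(-2/39))*13 = -1514/13*13 = -1514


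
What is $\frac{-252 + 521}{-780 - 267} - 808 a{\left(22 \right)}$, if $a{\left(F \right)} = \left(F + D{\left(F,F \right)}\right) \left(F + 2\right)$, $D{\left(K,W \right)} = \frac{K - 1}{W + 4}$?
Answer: $- \frac{6019968713}{13611} \approx -4.4229 \cdot 10^{5}$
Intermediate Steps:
$D{\left(K,W \right)} = \frac{-1 + K}{4 + W}$
$a{\left(F \right)} = \left(2 + F\right) \left(F + \frac{-1 + F}{4 + F}\right)$ ($a{\left(F \right)} = \left(F + \frac{-1 + F}{4 + F}\right) \left(F + 2\right) = \left(F + \frac{-1 + F}{4 + F}\right) \left(2 + F\right) = \left(2 + F\right) \left(F + \frac{-1 + F}{4 + F}\right)$)
$\frac{-252 + 521}{-780 - 267} - 808 a{\left(22 \right)} = \frac{-252 + 521}{-780 - 267} - 808 \frac{-2 + 22^{3} + 7 \cdot 22^{2} + 9 \cdot 22}{4 + 22} = \frac{269}{-1047} - 808 \frac{-2 + 10648 + 7 \cdot 484 + 198}{26} = 269 \left(- \frac{1}{1047}\right) - 808 \frac{-2 + 10648 + 3388 + 198}{26} = - \frac{269}{1047} - 808 \cdot \frac{1}{26} \cdot 14232 = - \frac{269}{1047} - \frac{5749728}{13} = - \frac{6019968713}{13611}$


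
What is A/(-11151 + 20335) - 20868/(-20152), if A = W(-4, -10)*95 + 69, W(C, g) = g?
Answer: 21737225/23134496 ≈ 0.93960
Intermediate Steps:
A = -881 (A = -10*95 + 69 = -950 + 69 = -881)
A/(-11151 + 20335) - 20868/(-20152) = -881/(-11151 + 20335) - 20868/(-20152) = -881/9184 - 20868*(-1/20152) = -881*1/9184 + 5217/5038 = -881/9184 + 5217/5038 = 21737225/23134496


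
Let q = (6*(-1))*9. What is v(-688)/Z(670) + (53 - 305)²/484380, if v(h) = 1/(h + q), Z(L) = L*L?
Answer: 13056884661/99592056200 ≈ 0.13110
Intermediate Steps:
q = -54 (q = -6*9 = -54)
Z(L) = L²
v(h) = 1/(-54 + h) (v(h) = 1/(h - 54) = 1/(-54 + h))
v(-688)/Z(670) + (53 - 305)²/484380 = 1/((-54 - 688)*(670²)) + (53 - 305)²/484380 = 1/(-742*448900) + (-252)²*(1/484380) = -1/742*1/448900 + 63504*(1/484380) = -1/333083800 + 196/1495 = 13056884661/99592056200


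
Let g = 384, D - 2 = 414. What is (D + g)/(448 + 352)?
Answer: 1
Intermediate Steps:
D = 416 (D = 2 + 414 = 416)
(D + g)/(448 + 352) = (416 + 384)/(448 + 352) = 800/800 = 800*(1/800) = 1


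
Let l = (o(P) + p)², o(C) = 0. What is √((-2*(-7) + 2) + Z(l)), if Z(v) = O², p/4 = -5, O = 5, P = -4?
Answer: √41 ≈ 6.4031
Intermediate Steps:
p = -20 (p = 4*(-5) = -20)
l = 400 (l = (0 - 20)² = (-20)² = 400)
Z(v) = 25 (Z(v) = 5² = 25)
√((-2*(-7) + 2) + Z(l)) = √((-2*(-7) + 2) + 25) = √((14 + 2) + 25) = √(16 + 25) = √41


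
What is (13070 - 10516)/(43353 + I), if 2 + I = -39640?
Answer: 2554/3711 ≈ 0.68822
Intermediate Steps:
I = -39642 (I = -2 - 39640 = -39642)
(13070 - 10516)/(43353 + I) = (13070 - 10516)/(43353 - 39642) = 2554/3711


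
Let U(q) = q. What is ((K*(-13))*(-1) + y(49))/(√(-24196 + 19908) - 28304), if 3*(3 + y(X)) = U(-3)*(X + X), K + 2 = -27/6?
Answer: 656299/100140088 + 371*I*√67/200280176 ≈ 0.0065538 + 1.5163e-5*I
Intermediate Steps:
K = -13/2 (K = -2 - 27/6 = -2 - 27*⅙ = -2 - 9/2 = -13/2 ≈ -6.5000)
y(X) = -3 - 2*X (y(X) = -3 + (-3*(X + X))/3 = -3 + (-6*X)/3 = -3 - 2*X)
((K*(-13))*(-1) + y(49))/(√(-24196 + 19908) - 28304) = (-13/2*(-13)*(-1) + (-3 - 2*49))/(√(-24196 + 19908) - 28304) = ((169/2)*(-1) + (-3 - 98))/(√(-4288) - 28304) = (-169/2 - 101)/(8*I*√67 - 28304) = -371/(2*(-28304 + 8*I*√67))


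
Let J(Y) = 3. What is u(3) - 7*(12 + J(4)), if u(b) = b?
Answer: -102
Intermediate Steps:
u(3) - 7*(12 + J(4)) = 3 - 7*(12 + 3) = 3 - 7*15 = 3 - 1*105 = 3 - 105 = -102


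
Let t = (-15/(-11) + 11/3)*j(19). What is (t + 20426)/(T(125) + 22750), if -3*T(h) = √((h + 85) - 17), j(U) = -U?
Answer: 45789198000/51238685377 + 670904*√193/51238685377 ≈ 0.89383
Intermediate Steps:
T(h) = -√(68 + h)/3 (T(h) = -√((h + 85) - 17)/3 = -√((85 + h) - 17)/3 = -√(68 + h)/3)
t = -3154/33 (t = (-15/(-11) + 11/3)*(-1*19) = (-15*(-1/11) + 11*(⅓))*(-19) = (15/11 + 11/3)*(-19) = (166/33)*(-19) = -3154/33 ≈ -95.576)
(t + 20426)/(T(125) + 22750) = (-3154/33 + 20426)/(-√(68 + 125)/3 + 22750) = 670904/(33*(-√193/3 + 22750)) = 670904/(33*(22750 - √193/3))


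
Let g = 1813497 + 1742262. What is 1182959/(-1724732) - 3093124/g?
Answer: -9541127053649/6132731331588 ≈ -1.5558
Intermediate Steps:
g = 3555759
1182959/(-1724732) - 3093124/g = 1182959/(-1724732) - 3093124/3555759 = 1182959*(-1/1724732) - 3093124*1/3555759 = -1182959/1724732 - 3093124/3555759 = -9541127053649/6132731331588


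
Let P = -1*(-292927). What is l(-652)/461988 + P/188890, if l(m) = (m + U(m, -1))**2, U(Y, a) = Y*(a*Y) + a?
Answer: 1902224505138027/4848050740 ≈ 3.9237e+5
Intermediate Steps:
P = 292927
U(Y, a) = a + a*Y**2 (U(Y, a) = Y*(Y*a) + a = a*Y**2 + a = a + a*Y**2)
l(m) = (-1 + m - m**2)**2 (l(m) = (m - (1 + m**2))**2 = (m + (-1 - m**2))**2 = (-1 + m - m**2)**2)
l(-652)/461988 + P/188890 = (1 + (-652)**2 - 1*(-652))**2/461988 + 292927/188890 = (1 + 425104 + 652)**2*(1/461988) + 292927*(1/188890) = 425757**2*(1/461988) + 292927/188890 = 181269023049*(1/461988) + 292927/188890 = 20141002561/51332 + 292927/188890 = 1902224505138027/4848050740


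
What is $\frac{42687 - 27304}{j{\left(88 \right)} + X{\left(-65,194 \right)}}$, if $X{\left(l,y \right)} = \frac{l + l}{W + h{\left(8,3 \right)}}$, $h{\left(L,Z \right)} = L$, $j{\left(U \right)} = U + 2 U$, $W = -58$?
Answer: $\frac{76915}{1333} \approx 57.701$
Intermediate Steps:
$j{\left(U \right)} = 3 U$
$X{\left(l,y \right)} = - \frac{l}{25}$ ($X{\left(l,y \right)} = \frac{l + l}{-58 + 8} = \frac{2 l}{-50} = 2 l \left(- \frac{1}{50}\right) = - \frac{l}{25}$)
$\frac{42687 - 27304}{j{\left(88 \right)} + X{\left(-65,194 \right)}} = \frac{42687 - 27304}{3 \cdot 88 - - \frac{13}{5}} = \frac{15383}{264 + \frac{13}{5}} = \frac{15383}{\frac{1333}{5}} = 15383 \cdot \frac{5}{1333} = \frac{76915}{1333}$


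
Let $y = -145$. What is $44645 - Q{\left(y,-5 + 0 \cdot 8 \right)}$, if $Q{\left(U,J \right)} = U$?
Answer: $44790$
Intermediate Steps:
$44645 - Q{\left(y,-5 + 0 \cdot 8 \right)} = 44645 - -145 = 44645 + 145 = 44790$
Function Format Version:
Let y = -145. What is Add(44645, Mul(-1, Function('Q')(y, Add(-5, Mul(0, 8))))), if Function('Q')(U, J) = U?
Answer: 44790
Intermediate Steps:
Add(44645, Mul(-1, Function('Q')(y, Add(-5, Mul(0, 8))))) = Add(44645, Mul(-1, -145)) = Add(44645, 145) = 44790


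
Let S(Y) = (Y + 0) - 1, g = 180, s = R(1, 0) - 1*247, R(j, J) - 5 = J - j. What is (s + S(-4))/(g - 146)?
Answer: -124/17 ≈ -7.2941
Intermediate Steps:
R(j, J) = 5 + J - j (R(j, J) = 5 + (J - j) = 5 + J - j)
s = -243 (s = (5 + 0 - 1*1) - 1*247 = (5 + 0 - 1) - 247 = 4 - 247 = -243)
S(Y) = -1 + Y (S(Y) = Y - 1 = -1 + Y)
(s + S(-4))/(g - 146) = (-243 + (-1 - 4))/(180 - 146) = (-243 - 5)/34 = -248*1/34 = -124/17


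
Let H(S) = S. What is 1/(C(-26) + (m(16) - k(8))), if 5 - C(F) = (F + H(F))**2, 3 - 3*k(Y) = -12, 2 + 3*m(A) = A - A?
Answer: -3/8114 ≈ -0.00036973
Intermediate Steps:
m(A) = -2/3 (m(A) = -2/3 + (A - A)/3 = -2/3 + (1/3)*0 = -2/3 + 0 = -2/3)
k(Y) = 5 (k(Y) = 1 - 1/3*(-12) = 1 + 4 = 5)
C(F) = 5 - 4*F**2 (C(F) = 5 - (F + F)**2 = 5 - (2*F)**2 = 5 - 4*F**2)
1/(C(-26) + (m(16) - k(8))) = 1/((5 - 4*(-26)**2) + (-2/3 - 1*5)) = 1/((5 - 4*676) + (-2/3 - 5)) = 1/((5 - 2704) - 17/3) = 1/(-2699 - 17/3) = 1/(-8114/3) = -3/8114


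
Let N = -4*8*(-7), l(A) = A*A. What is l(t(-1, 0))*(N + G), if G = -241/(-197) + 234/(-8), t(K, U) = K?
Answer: 154427/788 ≈ 195.97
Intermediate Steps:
l(A) = A**2
N = 224 (N = -32*(-7) = 224)
G = -22085/788 (G = -241*(-1/197) + 234*(-1/8) = 241/197 - 117/4 = -22085/788 ≈ -28.027)
l(t(-1, 0))*(N + G) = (-1)**2*(224 - 22085/788) = 1*(154427/788) = 154427/788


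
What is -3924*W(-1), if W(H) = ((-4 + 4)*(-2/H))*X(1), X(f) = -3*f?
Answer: 0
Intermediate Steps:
W(H) = 0 (W(H) = ((-4 + 4)*(-2/H))*(-3*1) = (0*(-2/H))*(-3) = 0*(-3) = 0)
-3924*W(-1) = -3924*0 = 0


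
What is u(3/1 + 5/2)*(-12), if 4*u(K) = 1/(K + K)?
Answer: -3/11 ≈ -0.27273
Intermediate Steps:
u(K) = 1/(8*K) (u(K) = 1/(4*(K + K)) = 1/(4*((2*K))) = (1/(2*K))/4 = 1/(8*K))
u(3/1 + 5/2)*(-12) = (1/(8*(3/1 + 5/2)))*(-12) = (1/(8*(3*1 + 5*(1/2))))*(-12) = (1/(8*(3 + 5/2)))*(-12) = (1/(8*(11/2)))*(-12) = ((1/8)*(2/11))*(-12) = (1/44)*(-12) = -3/11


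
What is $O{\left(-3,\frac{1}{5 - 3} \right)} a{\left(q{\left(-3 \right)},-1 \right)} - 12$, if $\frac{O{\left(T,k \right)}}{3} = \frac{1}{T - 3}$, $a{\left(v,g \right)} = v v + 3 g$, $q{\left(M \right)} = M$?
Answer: $-15$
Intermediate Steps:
$a{\left(v,g \right)} = v^{2} + 3 g$
$O{\left(T,k \right)} = \frac{3}{-3 + T}$ ($O{\left(T,k \right)} = \frac{3}{T - 3} = \frac{3}{-3 + T}$)
$O{\left(-3,\frac{1}{5 - 3} \right)} a{\left(q{\left(-3 \right)},-1 \right)} - 12 = \frac{3}{-3 - 3} \left(\left(-3\right)^{2} + 3 \left(-1\right)\right) - 12 = \frac{3}{-6} \left(9 - 3\right) - 12 = 3 \left(- \frac{1}{6}\right) 6 - 12 = \left(- \frac{1}{2}\right) 6 - 12 = -3 - 12 = -15$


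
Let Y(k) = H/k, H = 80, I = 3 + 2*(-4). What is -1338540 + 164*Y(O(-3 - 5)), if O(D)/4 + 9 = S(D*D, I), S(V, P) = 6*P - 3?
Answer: -28110980/21 ≈ -1.3386e+6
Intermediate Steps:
I = -5 (I = 3 - 8 = -5)
S(V, P) = -3 + 6*P
O(D) = -168 (O(D) = -36 + 4*(-3 + 6*(-5)) = -36 + 4*(-3 - 30) = -36 + 4*(-33) = -36 - 132 = -168)
Y(k) = 80/k
-1338540 + 164*Y(O(-3 - 5)) = -1338540 + 164*(80/(-168)) = -1338540 + 164*(80*(-1/168)) = -1338540 + 164*(-10/21) = -1338540 - 1640/21 = -28110980/21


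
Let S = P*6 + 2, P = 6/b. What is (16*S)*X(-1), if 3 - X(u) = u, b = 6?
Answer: 512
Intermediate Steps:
X(u) = 3 - u
P = 1 (P = 6/6 = 6*(1/6) = 1)
S = 8 (S = 1*6 + 2 = 6 + 2 = 8)
(16*S)*X(-1) = (16*8)*(3 - 1*(-1)) = 128*(3 + 1) = 128*4 = 512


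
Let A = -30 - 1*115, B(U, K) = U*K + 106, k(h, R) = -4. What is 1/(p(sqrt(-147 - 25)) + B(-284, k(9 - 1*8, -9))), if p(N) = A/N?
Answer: 213624/265342033 - 290*I*sqrt(43)/265342033 ≈ 0.00080509 - 7.1668e-6*I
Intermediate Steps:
B(U, K) = 106 + K*U (B(U, K) = K*U + 106 = 106 + K*U)
A = -145 (A = -30 - 115 = -145)
p(N) = -145/N
1/(p(sqrt(-147 - 25)) + B(-284, k(9 - 1*8, -9))) = 1/(-145/sqrt(-147 - 25) + (106 - 4*(-284))) = 1/(-145*(-I*sqrt(43)/86) + (106 + 1136)) = 1/(-145*(-I*sqrt(43)/86) + 1242) = 1/(-(-145)*I*sqrt(43)/86 + 1242) = 1/(145*I*sqrt(43)/86 + 1242) = 1/(1242 + 145*I*sqrt(43)/86)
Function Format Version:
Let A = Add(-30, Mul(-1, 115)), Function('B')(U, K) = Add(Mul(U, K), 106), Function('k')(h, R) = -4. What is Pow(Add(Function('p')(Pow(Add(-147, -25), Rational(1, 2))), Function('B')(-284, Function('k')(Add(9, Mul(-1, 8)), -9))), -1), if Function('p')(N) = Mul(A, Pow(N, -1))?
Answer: Add(Rational(213624, 265342033), Mul(Rational(-290, 265342033), I, Pow(43, Rational(1, 2)))) ≈ Add(0.00080509, Mul(-7.1668e-6, I))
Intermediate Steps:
Function('B')(U, K) = Add(106, Mul(K, U)) (Function('B')(U, K) = Add(Mul(K, U), 106) = Add(106, Mul(K, U)))
A = -145 (A = Add(-30, -115) = -145)
Function('p')(N) = Mul(-145, Pow(N, -1))
Pow(Add(Function('p')(Pow(Add(-147, -25), Rational(1, 2))), Function('B')(-284, Function('k')(Add(9, Mul(-1, 8)), -9))), -1) = Pow(Add(Mul(-145, Pow(Pow(Add(-147, -25), Rational(1, 2)), -1)), Add(106, Mul(-4, -284))), -1) = Pow(Add(Mul(-145, Pow(Pow(-172, Rational(1, 2)), -1)), Add(106, 1136)), -1) = Pow(Add(Mul(-145, Pow(Mul(2, I, Pow(43, Rational(1, 2))), -1)), 1242), -1) = Pow(Add(Mul(-145, Mul(Rational(-1, 86), I, Pow(43, Rational(1, 2)))), 1242), -1) = Pow(Add(Mul(Rational(145, 86), I, Pow(43, Rational(1, 2))), 1242), -1) = Pow(Add(1242, Mul(Rational(145, 86), I, Pow(43, Rational(1, 2)))), -1)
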